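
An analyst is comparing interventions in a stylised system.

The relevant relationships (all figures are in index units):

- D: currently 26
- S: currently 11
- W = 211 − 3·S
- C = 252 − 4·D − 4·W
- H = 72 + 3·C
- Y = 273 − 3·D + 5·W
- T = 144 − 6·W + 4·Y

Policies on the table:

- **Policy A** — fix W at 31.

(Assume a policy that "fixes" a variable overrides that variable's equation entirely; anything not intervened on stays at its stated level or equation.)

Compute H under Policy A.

Policy A (W := 31):
  D = 26
  S = 11
  W = 31
  C = 252 − 4·26 − 4·31 = 24
  H = 72 + 3·24 = 144

144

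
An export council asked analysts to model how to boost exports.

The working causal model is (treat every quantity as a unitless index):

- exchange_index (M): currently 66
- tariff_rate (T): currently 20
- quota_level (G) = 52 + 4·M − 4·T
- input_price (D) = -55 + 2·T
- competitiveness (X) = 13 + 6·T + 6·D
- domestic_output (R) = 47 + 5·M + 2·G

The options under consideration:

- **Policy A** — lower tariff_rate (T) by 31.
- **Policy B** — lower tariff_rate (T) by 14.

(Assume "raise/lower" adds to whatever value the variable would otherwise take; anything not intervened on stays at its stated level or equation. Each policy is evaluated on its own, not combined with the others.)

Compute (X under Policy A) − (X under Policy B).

-306

Policy A (T − 31):
  T = 20 − 31 = -11
  D = -55 + 2·(-11) = -77
  X = 13 + 6·(-11) + 6·(-77) = -515
Policy B (T − 14):
  T = 20 − 14 = 6
  D = -55 + 2·6 = -43
  X = 13 + 6·6 + 6·(-43) = -209
X: -515 − (-209) = -306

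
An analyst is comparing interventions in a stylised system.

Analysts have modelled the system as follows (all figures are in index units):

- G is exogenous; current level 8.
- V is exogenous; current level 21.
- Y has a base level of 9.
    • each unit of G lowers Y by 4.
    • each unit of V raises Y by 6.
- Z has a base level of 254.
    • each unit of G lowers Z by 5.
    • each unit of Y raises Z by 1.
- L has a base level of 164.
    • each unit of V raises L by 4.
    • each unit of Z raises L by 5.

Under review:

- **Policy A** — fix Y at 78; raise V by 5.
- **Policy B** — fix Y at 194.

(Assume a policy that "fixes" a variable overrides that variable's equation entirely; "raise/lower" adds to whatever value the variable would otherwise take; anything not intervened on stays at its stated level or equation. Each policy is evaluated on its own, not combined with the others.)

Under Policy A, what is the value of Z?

Policy A (Y := 78, V + 5):
  G = 8
  V = 21 + 5 = 26
  Y = 78
  Z = 254 − 5·8 + 78 = 292

292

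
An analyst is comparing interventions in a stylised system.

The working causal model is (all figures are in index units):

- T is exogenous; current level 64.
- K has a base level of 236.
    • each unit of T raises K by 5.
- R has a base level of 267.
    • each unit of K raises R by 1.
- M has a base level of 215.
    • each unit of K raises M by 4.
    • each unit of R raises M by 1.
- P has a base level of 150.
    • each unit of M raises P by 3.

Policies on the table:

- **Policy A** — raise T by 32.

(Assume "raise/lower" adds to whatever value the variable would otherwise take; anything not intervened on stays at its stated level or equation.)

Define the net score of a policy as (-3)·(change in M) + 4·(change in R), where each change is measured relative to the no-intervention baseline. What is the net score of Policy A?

Baseline:
  T = 64
  K = 236 + 5·64 = 556
  R = 267 + 556 = 823
  M = 215 + 4·556 + 823 = 3262
Policy A (T + 32):
  T = 64 + 32 = 96
  K = 236 + 5·96 = 716
  R = 267 + 716 = 983
  M = 215 + 4·716 + 983 = 4062
ΔM = 4062 − 3262 = 800; ΔR = 983 − 823 = 160
Score = (-3)·800 + 4·160 = -1760

-1760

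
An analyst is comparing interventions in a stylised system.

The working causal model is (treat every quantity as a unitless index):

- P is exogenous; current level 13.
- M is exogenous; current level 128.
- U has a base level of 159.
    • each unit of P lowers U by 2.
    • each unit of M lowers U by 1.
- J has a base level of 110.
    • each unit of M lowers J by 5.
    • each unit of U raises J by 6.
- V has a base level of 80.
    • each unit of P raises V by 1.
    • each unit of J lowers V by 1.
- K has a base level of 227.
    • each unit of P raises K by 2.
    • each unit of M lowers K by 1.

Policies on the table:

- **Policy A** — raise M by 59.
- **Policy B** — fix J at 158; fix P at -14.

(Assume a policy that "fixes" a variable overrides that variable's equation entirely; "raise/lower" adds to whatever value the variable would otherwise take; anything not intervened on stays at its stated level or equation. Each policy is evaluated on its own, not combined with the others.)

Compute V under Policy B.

Policy B (J := 158, P := -14):
  P = -14
  M = 128
  U = 159 − 2·(-14) − 128 = 59
  J = 158
  V = 80 + (-14) − 158 = -92

-92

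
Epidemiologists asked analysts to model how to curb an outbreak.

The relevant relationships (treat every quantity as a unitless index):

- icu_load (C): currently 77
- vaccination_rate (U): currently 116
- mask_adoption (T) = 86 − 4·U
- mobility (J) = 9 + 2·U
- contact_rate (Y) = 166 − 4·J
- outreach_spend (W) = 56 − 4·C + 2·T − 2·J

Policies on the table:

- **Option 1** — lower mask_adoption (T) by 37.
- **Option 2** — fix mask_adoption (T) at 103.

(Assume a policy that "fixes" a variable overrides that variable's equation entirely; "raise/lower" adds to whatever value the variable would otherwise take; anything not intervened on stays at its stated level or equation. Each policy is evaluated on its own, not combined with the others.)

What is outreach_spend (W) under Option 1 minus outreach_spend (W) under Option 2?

Option 1 (T − 37):
  C = 77
  U = 116
  T = 86 − 4·116 (−37 from intervention) = -415
  J = 9 + 2·116 = 241
  W = 56 − 4·77 + 2·(-415) − 2·241 = -1564
Option 2 (T := 103):
  C = 77
  U = 116
  T = 103
  J = 9 + 2·116 = 241
  W = 56 − 4·77 + 2·103 − 2·241 = -528
W: -1564 − (-528) = -1036

-1036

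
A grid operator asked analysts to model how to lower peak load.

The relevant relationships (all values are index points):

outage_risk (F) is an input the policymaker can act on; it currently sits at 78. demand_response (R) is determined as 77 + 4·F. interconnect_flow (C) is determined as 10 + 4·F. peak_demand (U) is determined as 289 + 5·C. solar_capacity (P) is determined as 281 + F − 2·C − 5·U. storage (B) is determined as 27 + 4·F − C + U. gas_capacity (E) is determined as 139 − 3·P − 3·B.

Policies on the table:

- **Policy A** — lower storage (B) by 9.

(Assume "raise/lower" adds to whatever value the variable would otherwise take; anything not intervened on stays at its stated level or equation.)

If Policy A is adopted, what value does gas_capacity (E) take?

Policy A (B − 9):
  F = 78
  C = 10 + 4·78 = 322
  U = 289 + 5·322 = 1899
  P = 281 + 78 − 2·322 − 5·1899 = -9780
  B = 27 + 4·78 − 322 + 1899 (−9 from intervention) = 1907
  E = 139 − 3·(-9780) − 3·1907 = 23758

23758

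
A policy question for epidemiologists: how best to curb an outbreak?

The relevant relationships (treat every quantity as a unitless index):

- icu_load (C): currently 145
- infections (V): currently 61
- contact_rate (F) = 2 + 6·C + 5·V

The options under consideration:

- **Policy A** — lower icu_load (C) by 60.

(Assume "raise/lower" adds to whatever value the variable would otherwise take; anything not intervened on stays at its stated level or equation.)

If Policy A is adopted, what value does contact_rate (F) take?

Policy A (C − 60):
  C = 145 − 60 = 85
  V = 61
  F = 2 + 6·85 + 5·61 = 817

817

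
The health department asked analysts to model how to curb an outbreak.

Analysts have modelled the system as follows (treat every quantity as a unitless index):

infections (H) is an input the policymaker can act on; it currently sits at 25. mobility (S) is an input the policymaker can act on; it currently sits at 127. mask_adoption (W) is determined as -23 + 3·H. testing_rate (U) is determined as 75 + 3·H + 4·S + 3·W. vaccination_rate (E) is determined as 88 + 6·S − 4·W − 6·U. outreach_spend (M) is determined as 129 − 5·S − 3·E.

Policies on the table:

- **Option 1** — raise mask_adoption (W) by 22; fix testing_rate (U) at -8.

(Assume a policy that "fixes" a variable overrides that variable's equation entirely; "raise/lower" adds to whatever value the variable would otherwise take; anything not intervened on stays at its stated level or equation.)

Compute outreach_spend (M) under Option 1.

Option 1 (W + 22, U := -8):
  H = 25
  S = 127
  W = -23 + 3·25 (+22 from intervention) = 74
  U = -8
  E = 88 + 6·127 − 4·74 − 6·(-8) = 602
  M = 129 − 5·127 − 3·602 = -2312

-2312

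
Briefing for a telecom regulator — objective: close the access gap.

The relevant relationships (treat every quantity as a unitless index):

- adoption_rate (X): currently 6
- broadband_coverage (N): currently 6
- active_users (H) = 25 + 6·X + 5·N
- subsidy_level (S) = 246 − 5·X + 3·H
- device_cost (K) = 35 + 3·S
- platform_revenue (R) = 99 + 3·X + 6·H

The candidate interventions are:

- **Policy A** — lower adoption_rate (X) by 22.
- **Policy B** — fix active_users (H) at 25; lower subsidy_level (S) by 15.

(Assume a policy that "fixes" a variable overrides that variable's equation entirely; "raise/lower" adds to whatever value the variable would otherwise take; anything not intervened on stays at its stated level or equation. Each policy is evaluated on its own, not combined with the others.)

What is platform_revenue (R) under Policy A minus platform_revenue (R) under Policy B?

-462

Policy A (X − 22):
  X = 6 − 22 = -16
  N = 6
  H = 25 + 6·(-16) + 5·6 = -41
  R = 99 + 3·(-16) + 6·(-41) = -195
Policy B (H := 25, S − 15):
  X = 6
  N = 6
  H = 25
  R = 99 + 3·6 + 6·25 = 267
R: -195 − 267 = -462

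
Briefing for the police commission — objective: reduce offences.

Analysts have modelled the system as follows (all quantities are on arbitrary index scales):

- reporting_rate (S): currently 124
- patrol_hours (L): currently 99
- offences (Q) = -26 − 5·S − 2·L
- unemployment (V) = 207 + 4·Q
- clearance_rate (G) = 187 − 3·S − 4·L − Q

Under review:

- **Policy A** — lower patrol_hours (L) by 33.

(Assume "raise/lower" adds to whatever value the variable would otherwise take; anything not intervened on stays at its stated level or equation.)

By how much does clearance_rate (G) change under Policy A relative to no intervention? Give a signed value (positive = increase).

66

Baseline:
  S = 124
  L = 99
  Q = -26 − 5·124 − 2·99 = -844
  G = 187 − 3·124 − 4·99 − (-844) = 263
Policy A (L − 33):
  S = 124
  L = 99 − 33 = 66
  Q = -26 − 5·124 − 2·66 = -778
  G = 187 − 3·124 − 4·66 − (-778) = 329
Change in G: 329 − 263 = 66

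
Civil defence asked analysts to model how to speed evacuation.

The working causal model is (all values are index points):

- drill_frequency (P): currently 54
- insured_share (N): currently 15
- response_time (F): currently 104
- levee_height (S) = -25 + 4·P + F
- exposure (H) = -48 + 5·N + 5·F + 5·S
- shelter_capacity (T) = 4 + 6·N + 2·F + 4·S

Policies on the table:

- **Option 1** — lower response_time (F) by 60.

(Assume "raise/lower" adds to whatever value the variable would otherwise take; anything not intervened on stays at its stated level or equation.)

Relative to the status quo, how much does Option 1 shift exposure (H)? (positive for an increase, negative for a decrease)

-600

Baseline:
  P = 54
  N = 15
  F = 104
  S = -25 + 4·54 + 104 = 295
  H = -48 + 5·15 + 5·104 + 5·295 = 2022
Option 1 (F − 60):
  P = 54
  N = 15
  F = 104 − 60 = 44
  S = -25 + 4·54 + 44 = 235
  H = -48 + 5·15 + 5·44 + 5·235 = 1422
Change in H: 1422 − 2022 = -600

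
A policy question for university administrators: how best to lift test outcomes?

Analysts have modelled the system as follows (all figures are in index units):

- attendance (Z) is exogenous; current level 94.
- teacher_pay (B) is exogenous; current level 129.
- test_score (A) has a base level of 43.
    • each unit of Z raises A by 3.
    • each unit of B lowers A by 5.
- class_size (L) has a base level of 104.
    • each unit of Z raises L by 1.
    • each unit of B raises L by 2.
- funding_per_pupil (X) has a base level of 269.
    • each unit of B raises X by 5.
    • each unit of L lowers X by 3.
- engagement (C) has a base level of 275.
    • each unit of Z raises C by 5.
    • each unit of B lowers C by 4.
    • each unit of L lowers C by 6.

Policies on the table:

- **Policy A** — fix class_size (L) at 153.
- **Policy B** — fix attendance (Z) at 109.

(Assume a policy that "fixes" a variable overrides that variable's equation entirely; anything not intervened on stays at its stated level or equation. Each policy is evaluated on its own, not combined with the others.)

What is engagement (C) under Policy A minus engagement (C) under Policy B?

Policy A (L := 153):
  Z = 94
  B = 129
  L = 153
  C = 275 + 5·94 − 4·129 − 6·153 = -689
Policy B (Z := 109):
  Z = 109
  B = 129
  L = 104 + 109 + 2·129 = 471
  C = 275 + 5·109 − 4·129 − 6·471 = -2522
C: -689 − (-2522) = 1833

1833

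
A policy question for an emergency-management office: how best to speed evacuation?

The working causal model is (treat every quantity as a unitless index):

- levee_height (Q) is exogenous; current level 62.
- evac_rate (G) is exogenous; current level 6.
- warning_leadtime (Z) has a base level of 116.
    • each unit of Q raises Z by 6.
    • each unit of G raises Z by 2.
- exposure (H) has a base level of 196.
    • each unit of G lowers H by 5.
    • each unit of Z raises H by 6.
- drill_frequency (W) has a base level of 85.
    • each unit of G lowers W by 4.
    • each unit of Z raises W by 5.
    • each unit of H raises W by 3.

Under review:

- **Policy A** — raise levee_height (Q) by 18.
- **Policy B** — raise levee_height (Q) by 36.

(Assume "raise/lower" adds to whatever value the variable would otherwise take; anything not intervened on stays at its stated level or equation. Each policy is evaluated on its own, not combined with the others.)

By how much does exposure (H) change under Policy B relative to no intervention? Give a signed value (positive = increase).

1296

Baseline:
  Q = 62
  G = 6
  Z = 116 + 6·62 + 2·6 = 500
  H = 196 − 5·6 + 6·500 = 3166
Policy B (Q + 36):
  Q = 62 + 36 = 98
  G = 6
  Z = 116 + 6·98 + 2·6 = 716
  H = 196 − 5·6 + 6·716 = 4462
Change in H: 4462 − 3166 = 1296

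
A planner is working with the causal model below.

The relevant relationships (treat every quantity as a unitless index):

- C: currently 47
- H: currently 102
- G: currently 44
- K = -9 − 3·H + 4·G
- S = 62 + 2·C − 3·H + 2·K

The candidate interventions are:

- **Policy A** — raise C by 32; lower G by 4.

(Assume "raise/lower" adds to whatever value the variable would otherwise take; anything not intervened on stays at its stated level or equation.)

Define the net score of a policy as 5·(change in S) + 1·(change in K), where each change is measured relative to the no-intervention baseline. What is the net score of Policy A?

144

Baseline:
  C = 47
  H = 102
  G = 44
  K = -9 − 3·102 + 4·44 = -139
  S = 62 + 2·47 − 3·102 + 2·(-139) = -428
Policy A (C + 32, G − 4):
  C = 47 + 32 = 79
  H = 102
  G = 44 − 4 = 40
  K = -9 − 3·102 + 4·40 = -155
  S = 62 + 2·79 − 3·102 + 2·(-155) = -396
ΔS = -396 − (-428) = 32; ΔK = -155 − (-139) = -16
Score = 5·32 + 1·(-16) = 144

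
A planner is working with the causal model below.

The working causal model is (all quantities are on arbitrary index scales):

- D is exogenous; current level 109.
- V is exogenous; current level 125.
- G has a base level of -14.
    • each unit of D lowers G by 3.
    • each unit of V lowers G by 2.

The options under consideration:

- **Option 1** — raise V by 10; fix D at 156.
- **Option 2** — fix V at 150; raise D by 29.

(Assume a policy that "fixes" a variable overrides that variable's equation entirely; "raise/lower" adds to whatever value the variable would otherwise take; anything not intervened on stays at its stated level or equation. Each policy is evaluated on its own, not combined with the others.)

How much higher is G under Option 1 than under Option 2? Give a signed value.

Option 1 (V + 10, D := 156):
  D = 156
  V = 125 + 10 = 135
  G = -14 − 3·156 − 2·135 = -752
Option 2 (V := 150, D + 29):
  D = 109 + 29 = 138
  V = 150
  G = -14 − 3·138 − 2·150 = -728
G: -752 − (-728) = -24

-24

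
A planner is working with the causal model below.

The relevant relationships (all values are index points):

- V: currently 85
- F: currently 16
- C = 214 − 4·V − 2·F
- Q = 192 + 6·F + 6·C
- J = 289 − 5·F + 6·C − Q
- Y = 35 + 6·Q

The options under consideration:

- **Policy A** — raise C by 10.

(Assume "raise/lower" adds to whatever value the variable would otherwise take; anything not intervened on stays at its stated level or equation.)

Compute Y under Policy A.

Policy A (C + 10):
  V = 85
  F = 16
  C = 214 − 4·85 − 2·16 (+10 from intervention) = -148
  Q = 192 + 6·16 + 6·(-148) = -600
  Y = 35 + 6·(-600) = -3565

-3565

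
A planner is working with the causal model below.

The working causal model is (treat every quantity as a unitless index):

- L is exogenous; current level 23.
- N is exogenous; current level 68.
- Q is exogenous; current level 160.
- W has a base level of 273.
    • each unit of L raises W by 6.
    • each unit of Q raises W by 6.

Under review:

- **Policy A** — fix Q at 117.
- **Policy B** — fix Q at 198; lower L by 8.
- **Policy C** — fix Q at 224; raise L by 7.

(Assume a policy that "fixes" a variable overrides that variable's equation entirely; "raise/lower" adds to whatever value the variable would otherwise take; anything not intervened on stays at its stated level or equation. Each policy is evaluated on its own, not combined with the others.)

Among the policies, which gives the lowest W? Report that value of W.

1113

Policy A (Q := 117):
  L = 23
  Q = 117
  W = 273 + 6·23 + 6·117 = 1113
Policy B (Q := 198, L − 8):
  L = 23 − 8 = 15
  Q = 198
  W = 273 + 6·15 + 6·198 = 1551
Policy C (Q := 224, L + 7):
  L = 23 + 7 = 30
  Q = 224
  W = 273 + 6·30 + 6·224 = 1797
Comparing — Policy A: W=1113, Policy B: W=1551, Policy C: W=1797. Lowest is 1113 (Policy A).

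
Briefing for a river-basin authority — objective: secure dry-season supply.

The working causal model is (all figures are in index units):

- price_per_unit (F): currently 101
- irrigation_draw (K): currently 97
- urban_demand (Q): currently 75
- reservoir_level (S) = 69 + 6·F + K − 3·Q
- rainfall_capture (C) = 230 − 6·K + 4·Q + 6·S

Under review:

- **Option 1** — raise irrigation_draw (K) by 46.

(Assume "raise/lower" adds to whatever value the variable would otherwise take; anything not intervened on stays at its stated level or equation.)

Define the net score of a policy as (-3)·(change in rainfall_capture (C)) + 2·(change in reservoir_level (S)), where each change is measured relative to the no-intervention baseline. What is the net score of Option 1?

Baseline:
  F = 101
  K = 97
  Q = 75
  S = 69 + 6·101 + 97 − 3·75 = 547
  C = 230 − 6·97 + 4·75 + 6·547 = 3230
Option 1 (K + 46):
  F = 101
  K = 97 + 46 = 143
  Q = 75
  S = 69 + 6·101 + 143 − 3·75 = 593
  C = 230 − 6·143 + 4·75 + 6·593 = 3230
ΔC = 3230 − 3230 = 0; ΔS = 593 − 547 = 46
Score = (-3)·0 + 2·46 = 92

92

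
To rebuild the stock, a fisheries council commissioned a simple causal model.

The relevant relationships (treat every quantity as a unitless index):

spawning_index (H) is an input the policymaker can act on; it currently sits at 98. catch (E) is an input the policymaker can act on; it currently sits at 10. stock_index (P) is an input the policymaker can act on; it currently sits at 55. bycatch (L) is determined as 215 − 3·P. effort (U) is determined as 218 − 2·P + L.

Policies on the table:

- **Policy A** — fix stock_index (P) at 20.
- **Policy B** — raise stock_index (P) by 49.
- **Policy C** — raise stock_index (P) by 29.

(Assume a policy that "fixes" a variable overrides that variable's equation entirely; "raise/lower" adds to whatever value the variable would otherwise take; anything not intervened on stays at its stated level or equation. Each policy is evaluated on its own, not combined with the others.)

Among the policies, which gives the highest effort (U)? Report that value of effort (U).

Policy A (P := 20):
  P = 20
  L = 215 − 3·20 = 155
  U = 218 − 2·20 + 155 = 333
Policy B (P + 49):
  P = 55 + 49 = 104
  L = 215 − 3·104 = -97
  U = 218 − 2·104 + (-97) = -87
Policy C (P + 29):
  P = 55 + 29 = 84
  L = 215 − 3·84 = -37
  U = 218 − 2·84 + (-37) = 13
Comparing — Policy A: U=333, Policy B: U=-87, Policy C: U=13. Highest is 333 (Policy A).

333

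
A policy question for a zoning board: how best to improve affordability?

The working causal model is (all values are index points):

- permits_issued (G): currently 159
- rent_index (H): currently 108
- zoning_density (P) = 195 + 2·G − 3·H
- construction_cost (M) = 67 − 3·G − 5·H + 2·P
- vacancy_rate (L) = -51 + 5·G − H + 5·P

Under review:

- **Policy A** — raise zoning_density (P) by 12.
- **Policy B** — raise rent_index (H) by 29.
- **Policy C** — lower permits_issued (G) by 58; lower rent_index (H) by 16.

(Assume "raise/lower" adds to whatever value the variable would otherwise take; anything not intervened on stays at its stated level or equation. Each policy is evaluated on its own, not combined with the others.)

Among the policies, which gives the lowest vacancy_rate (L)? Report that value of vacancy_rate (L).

Policy A (P + 12):
  G = 159
  H = 108
  P = 195 + 2·159 − 3·108 (+12 from intervention) = 201
  L = -51 + 5·159 − 108 + 5·201 = 1641
Policy B (H + 29):
  G = 159
  H = 108 + 29 = 137
  P = 195 + 2·159 − 3·137 = 102
  L = -51 + 5·159 − 137 + 5·102 = 1117
Policy C (G − 58, H − 16):
  G = 159 − 58 = 101
  H = 108 − 16 = 92
  P = 195 + 2·101 − 3·92 = 121
  L = -51 + 5·101 − 92 + 5·121 = 967
Comparing — Policy A: L=1641, Policy B: L=1117, Policy C: L=967. Lowest is 967 (Policy C).

967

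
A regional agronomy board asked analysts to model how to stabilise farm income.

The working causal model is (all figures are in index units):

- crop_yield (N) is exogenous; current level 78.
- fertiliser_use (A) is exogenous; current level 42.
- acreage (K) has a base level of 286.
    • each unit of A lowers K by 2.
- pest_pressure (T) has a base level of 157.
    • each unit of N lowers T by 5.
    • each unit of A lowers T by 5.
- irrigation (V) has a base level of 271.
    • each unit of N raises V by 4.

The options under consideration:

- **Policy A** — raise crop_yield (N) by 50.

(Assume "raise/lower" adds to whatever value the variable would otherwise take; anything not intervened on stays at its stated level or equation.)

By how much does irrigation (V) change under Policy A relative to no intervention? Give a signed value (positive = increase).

200

Baseline:
  N = 78
  V = 271 + 4·78 = 583
Policy A (N + 50):
  N = 78 + 50 = 128
  V = 271 + 4·128 = 783
Change in V: 783 − 583 = 200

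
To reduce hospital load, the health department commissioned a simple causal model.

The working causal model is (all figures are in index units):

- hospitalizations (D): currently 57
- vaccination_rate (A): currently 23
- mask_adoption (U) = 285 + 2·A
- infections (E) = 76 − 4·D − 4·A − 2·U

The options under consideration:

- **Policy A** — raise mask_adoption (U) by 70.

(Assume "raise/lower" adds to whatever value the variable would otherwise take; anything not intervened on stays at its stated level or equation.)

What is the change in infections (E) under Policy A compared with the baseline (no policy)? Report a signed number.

Baseline:
  D = 57
  A = 23
  U = 285 + 2·23 = 331
  E = 76 − 4·57 − 4·23 − 2·331 = -906
Policy A (U + 70):
  D = 57
  A = 23
  U = 285 + 2·23 (+70 from intervention) = 401
  E = 76 − 4·57 − 4·23 − 2·401 = -1046
Change in E: -1046 − (-906) = -140

-140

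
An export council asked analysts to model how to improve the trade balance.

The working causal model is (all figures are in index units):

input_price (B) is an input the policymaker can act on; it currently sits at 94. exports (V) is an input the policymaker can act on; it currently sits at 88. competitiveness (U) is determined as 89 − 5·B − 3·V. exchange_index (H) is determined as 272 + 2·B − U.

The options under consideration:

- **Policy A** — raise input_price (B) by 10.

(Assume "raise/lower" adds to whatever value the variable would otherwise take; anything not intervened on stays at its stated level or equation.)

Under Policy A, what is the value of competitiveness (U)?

-695

Policy A (B + 10):
  B = 94 + 10 = 104
  V = 88
  U = 89 − 5·104 − 3·88 = -695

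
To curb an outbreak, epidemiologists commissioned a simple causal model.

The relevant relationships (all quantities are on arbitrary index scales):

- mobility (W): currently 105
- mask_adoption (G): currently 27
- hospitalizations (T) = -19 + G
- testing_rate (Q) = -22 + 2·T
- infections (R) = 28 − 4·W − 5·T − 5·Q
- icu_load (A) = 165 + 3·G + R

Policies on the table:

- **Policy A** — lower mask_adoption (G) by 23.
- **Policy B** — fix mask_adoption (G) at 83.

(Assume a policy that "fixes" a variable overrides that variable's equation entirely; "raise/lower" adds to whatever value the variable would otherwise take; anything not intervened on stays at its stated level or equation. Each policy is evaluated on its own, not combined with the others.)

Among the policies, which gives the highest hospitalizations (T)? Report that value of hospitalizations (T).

Policy A (G − 23):
  G = 27 − 23 = 4
  T = -19 + 4 = -15
Policy B (G := 83):
  G = 83
  T = -19 + 83 = 64
Comparing — Policy A: T=-15, Policy B: T=64. Highest is 64 (Policy B).

64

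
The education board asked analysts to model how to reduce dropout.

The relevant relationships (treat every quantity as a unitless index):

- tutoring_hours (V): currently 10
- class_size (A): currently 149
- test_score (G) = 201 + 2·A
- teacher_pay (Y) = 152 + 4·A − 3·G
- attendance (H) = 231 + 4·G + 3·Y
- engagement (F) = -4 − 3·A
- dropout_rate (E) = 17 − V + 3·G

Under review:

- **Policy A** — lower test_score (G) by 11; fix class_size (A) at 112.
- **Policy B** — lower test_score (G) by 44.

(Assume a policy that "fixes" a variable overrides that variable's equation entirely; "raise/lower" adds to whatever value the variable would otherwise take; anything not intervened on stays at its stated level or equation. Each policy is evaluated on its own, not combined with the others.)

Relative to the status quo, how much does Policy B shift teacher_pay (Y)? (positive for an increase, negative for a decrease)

Baseline:
  A = 149
  G = 201 + 2·149 = 499
  Y = 152 + 4·149 − 3·499 = -749
Policy B (G − 44):
  A = 149
  G = 201 + 2·149 (−44 from intervention) = 455
  Y = 152 + 4·149 − 3·455 = -617
Change in Y: -617 − (-749) = 132

132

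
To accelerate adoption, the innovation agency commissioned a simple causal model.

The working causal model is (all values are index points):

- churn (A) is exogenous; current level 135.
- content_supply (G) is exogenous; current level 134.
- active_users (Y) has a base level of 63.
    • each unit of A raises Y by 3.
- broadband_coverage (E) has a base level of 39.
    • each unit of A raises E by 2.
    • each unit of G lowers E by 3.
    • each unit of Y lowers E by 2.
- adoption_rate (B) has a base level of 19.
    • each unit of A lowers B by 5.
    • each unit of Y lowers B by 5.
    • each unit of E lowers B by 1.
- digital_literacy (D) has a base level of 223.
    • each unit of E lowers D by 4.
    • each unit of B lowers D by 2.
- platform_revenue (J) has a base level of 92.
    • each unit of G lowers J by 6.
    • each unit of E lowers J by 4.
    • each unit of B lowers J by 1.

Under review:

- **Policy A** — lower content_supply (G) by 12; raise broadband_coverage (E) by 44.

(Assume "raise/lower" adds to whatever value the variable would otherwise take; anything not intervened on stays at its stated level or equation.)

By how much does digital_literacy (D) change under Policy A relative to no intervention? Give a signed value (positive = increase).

Baseline:
  A = 135
  G = 134
  Y = 63 + 3·135 = 468
  E = 39 + 2·135 − 3·134 − 2·468 = -1029
  B = 19 − 5·135 − 5·468 − (-1029) = -1967
  D = 223 − 4·(-1029) − 2·(-1967) = 8273
Policy A (G − 12, E + 44):
  A = 135
  G = 134 − 12 = 122
  Y = 63 + 3·135 = 468
  E = 39 + 2·135 − 3·122 − 2·468 (+44 from intervention) = -949
  B = 19 − 5·135 − 5·468 − (-949) = -2047
  D = 223 − 4·(-949) − 2·(-2047) = 8113
Change in D: 8113 − 8273 = -160

-160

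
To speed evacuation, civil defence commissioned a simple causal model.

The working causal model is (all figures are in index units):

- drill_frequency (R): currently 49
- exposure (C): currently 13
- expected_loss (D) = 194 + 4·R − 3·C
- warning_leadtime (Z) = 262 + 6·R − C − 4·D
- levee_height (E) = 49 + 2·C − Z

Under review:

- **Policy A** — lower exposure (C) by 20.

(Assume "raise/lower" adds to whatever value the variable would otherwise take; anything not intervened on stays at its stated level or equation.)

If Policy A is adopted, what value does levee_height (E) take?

1116

Policy A (C − 20):
  R = 49
  C = 13 − 20 = -7
  D = 194 + 4·49 − 3·(-7) = 411
  Z = 262 + 6·49 − (-7) − 4·411 = -1081
  E = 49 + 2·(-7) − (-1081) = 1116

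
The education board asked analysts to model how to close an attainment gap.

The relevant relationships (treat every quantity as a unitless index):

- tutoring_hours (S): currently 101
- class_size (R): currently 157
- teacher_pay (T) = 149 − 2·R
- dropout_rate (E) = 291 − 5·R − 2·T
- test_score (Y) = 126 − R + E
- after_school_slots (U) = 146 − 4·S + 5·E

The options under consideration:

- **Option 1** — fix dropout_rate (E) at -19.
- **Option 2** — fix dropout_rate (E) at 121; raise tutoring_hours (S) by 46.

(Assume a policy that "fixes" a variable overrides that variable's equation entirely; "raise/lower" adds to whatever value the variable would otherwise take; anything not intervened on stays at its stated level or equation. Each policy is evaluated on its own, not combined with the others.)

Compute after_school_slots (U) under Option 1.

Option 1 (E := -19):
  S = 101
  R = 157
  T = 149 − 2·157 = -165
  E = -19
  U = 146 − 4·101 + 5·(-19) = -353

-353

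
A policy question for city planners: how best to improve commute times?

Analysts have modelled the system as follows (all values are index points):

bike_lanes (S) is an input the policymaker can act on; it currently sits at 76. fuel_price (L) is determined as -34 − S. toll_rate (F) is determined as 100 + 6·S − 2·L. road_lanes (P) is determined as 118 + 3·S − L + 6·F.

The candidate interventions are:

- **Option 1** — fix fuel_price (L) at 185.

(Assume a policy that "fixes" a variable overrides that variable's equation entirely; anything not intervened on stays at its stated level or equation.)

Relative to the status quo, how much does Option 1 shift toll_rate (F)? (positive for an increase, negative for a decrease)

-590

Baseline:
  S = 76
  L = -34 − 76 = -110
  F = 100 + 6·76 − 2·(-110) = 776
Option 1 (L := 185):
  S = 76
  L = 185
  F = 100 + 6·76 − 2·185 = 186
Change in F: 186 − 776 = -590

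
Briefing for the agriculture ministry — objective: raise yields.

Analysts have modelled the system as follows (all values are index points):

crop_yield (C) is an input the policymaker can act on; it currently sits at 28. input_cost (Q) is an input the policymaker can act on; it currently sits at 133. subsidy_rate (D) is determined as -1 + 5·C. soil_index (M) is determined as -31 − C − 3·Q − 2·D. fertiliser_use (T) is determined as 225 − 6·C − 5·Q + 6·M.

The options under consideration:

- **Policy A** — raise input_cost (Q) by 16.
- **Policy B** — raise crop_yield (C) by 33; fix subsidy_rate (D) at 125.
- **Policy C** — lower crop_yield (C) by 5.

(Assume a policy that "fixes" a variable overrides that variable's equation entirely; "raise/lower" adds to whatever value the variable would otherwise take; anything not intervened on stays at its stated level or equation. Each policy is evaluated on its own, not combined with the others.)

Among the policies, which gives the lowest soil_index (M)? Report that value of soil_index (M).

-784

Policy A (Q + 16):
  C = 28
  Q = 133 + 16 = 149
  D = -1 + 5·28 = 139
  M = -31 − 28 − 3·149 − 2·139 = -784
Policy B (C + 33, D := 125):
  C = 28 + 33 = 61
  Q = 133
  D = 125
  M = -31 − 61 − 3·133 − 2·125 = -741
Policy C (C − 5):
  C = 28 − 5 = 23
  Q = 133
  D = -1 + 5·23 = 114
  M = -31 − 23 − 3·133 − 2·114 = -681
Comparing — Policy A: M=-784, Policy B: M=-741, Policy C: M=-681. Lowest is -784 (Policy A).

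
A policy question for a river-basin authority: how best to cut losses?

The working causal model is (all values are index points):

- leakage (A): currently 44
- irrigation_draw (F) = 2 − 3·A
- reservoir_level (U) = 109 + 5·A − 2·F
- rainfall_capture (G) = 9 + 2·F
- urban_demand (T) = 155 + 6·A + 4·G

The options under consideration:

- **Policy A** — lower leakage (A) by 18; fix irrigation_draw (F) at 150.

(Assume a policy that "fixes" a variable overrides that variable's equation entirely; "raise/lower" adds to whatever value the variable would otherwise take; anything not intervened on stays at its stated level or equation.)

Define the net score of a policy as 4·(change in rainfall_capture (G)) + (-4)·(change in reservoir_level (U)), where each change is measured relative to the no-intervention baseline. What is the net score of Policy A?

4840

Baseline:
  A = 44
  F = 2 − 3·44 = -130
  U = 109 + 5·44 − 2·(-130) = 589
  G = 9 + 2·(-130) = -251
Policy A (A − 18, F := 150):
  A = 44 − 18 = 26
  F = 150
  U = 109 + 5·26 − 2·150 = -61
  G = 9 + 2·150 = 309
ΔG = 309 − (-251) = 560; ΔU = -61 − 589 = -650
Score = 4·560 + (-4)·(-650) = 4840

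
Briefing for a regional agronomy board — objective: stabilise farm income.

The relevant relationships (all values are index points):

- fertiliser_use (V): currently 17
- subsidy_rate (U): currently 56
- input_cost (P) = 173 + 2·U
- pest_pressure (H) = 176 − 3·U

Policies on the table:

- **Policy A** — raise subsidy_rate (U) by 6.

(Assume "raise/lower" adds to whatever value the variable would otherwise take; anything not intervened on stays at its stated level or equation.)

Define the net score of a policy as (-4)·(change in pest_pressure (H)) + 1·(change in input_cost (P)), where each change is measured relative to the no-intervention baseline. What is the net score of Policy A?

Baseline:
  U = 56
  P = 173 + 2·56 = 285
  H = 176 − 3·56 = 8
Policy A (U + 6):
  U = 56 + 6 = 62
  P = 173 + 2·62 = 297
  H = 176 − 3·62 = -10
ΔH = -10 − 8 = -18; ΔP = 297 − 285 = 12
Score = (-4)·(-18) + 1·12 = 84

84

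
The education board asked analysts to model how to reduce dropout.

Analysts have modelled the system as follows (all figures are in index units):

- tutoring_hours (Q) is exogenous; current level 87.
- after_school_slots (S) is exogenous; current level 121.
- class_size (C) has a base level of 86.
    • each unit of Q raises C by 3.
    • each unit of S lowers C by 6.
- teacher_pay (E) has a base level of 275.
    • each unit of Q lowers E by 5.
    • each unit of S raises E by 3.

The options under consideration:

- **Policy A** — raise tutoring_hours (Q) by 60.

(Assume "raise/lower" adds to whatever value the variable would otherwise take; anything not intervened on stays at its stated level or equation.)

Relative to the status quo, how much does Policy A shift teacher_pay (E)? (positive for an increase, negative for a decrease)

-300

Baseline:
  Q = 87
  S = 121
  E = 275 − 5·87 + 3·121 = 203
Policy A (Q + 60):
  Q = 87 + 60 = 147
  S = 121
  E = 275 − 5·147 + 3·121 = -97
Change in E: -97 − 203 = -300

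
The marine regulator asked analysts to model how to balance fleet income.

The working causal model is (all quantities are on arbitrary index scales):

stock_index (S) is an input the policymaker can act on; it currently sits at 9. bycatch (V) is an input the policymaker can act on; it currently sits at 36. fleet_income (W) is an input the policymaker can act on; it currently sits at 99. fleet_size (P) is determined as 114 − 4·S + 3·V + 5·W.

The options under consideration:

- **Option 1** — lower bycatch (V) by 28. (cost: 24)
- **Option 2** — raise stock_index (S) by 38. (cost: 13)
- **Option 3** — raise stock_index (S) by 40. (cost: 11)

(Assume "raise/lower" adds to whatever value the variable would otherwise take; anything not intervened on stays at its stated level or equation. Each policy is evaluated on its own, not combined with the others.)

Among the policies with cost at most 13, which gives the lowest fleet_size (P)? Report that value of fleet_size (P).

521

Option 2 (S + 38):
  S = 9 + 38 = 47
  V = 36
  W = 99
  P = 114 − 4·47 + 3·36 + 5·99 = 529
Option 3 (S + 40):
  S = 9 + 40 = 49
  V = 36
  W = 99
  P = 114 − 4·49 + 3·36 + 5·99 = 521
Comparing — Option 2: P=529, Option 3: P=521. Lowest is 521 (Option 3).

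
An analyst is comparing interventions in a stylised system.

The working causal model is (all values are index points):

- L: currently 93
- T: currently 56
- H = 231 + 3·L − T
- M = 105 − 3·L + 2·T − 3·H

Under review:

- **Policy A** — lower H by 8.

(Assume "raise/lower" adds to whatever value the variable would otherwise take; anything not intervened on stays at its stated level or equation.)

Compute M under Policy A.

Policy A (H − 8):
  L = 93
  T = 56
  H = 231 + 3·93 − 56 (−8 from intervention) = 446
  M = 105 − 3·93 + 2·56 − 3·446 = -1400

-1400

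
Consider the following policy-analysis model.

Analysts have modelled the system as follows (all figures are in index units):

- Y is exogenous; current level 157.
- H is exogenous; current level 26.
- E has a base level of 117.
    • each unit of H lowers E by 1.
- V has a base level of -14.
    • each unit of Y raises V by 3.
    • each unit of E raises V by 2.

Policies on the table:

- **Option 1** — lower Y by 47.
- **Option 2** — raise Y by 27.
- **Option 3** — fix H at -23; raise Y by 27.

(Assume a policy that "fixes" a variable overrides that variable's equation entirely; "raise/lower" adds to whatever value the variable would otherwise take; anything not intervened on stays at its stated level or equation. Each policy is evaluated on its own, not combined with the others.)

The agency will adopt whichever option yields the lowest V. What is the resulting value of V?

498

Option 1 (Y − 47):
  Y = 157 − 47 = 110
  H = 26
  E = 117 − 26 = 91
  V = -14 + 3·110 + 2·91 = 498
Option 2 (Y + 27):
  Y = 157 + 27 = 184
  H = 26
  E = 117 − 26 = 91
  V = -14 + 3·184 + 2·91 = 720
Option 3 (H := -23, Y + 27):
  Y = 157 + 27 = 184
  H = -23
  E = 117 − (-23) = 140
  V = -14 + 3·184 + 2·140 = 818
Comparing — Option 1: V=498, Option 2: V=720, Option 3: V=818. Lowest is 498 (Option 1).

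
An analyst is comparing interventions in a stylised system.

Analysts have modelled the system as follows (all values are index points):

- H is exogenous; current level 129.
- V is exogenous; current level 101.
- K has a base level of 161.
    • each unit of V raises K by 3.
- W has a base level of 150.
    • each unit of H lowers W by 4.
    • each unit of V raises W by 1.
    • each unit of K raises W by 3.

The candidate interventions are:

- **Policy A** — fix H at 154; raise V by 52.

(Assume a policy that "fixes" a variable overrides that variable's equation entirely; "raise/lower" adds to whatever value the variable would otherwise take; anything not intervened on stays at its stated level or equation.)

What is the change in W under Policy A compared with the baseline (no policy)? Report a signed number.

420

Baseline:
  H = 129
  V = 101
  K = 161 + 3·101 = 464
  W = 150 − 4·129 + 101 + 3·464 = 1127
Policy A (H := 154, V + 52):
  H = 154
  V = 101 + 52 = 153
  K = 161 + 3·153 = 620
  W = 150 − 4·154 + 153 + 3·620 = 1547
Change in W: 1547 − 1127 = 420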